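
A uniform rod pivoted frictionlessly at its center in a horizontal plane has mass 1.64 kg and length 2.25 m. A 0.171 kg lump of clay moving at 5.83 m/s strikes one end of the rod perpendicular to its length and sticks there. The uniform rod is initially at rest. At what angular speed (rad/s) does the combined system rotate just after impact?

The axle reaction passes through the pivot and exerts no torque about it; angular momentum about the pivot is conserved through the impact.
I_p = (1/12)(1.64)(2.25)² = 0.6919 kg·m². Taking the sense of the lump of clay's angular momentum as positive, L_{lump} = m v R = (0.171)(5.83)(2.25/2) = 1.122 kg·m²/s.
L_i = 0 + 1.122 = 1.122 kg·m²/s.
After sticking, I_f = I_p + m R² = 0.6919 + (0.171)(2.25/2)² = 0.9083 kg·m².
ω_f = L_i / I_f = 1.122 / 0.9083 = 1.235 rad/s.

|ω_f| ≈ 1.23 rad/s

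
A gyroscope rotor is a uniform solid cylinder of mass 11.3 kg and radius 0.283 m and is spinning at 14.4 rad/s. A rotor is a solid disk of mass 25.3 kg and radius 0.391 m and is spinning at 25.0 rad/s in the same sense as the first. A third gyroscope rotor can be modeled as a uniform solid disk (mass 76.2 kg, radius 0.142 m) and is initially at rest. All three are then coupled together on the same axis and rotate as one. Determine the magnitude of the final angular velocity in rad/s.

No external torque acts about the common axis, so total angular momentum is conserved.
Moments of inertia: I_A = ½(11.3)(0.283)² = 0.4525 kg·m²; I_B = ½(25.3)(0.391)² = 1.934 kg·m²; I_C = ½(76.2)(0.142)² = 0.7682 kg·m².
Taking A's sense as positive: L = (0.4525)(14.4) + (1.934)(25.0) = 54.86 kg·m²·rad/s.
Combined I = 0.4525 + 1.934 + 0.7682 = 3.155 kg·m².
ω_f = L / I = 54.86 / 3.155 = 17.39 rad/s.

|ω_f| ≈ 17.4 rad/s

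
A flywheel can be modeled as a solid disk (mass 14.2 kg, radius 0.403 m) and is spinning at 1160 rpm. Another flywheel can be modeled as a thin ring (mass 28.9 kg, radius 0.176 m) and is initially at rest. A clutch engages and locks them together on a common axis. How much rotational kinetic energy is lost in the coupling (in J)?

ΔKE lost ≈ 3720 J

No external torque acts about the common axis, so total angular momentum is conserved.
Moments of inertia: I_A = ½(14.2)(0.403)² = 1.153 kg·m²; I_B = (28.9)(0.176)² = 0.8952 kg·m².
Taking A's sense as positive: L = (1.153)(1160) = 1338 kg·m²·rpm.
Combined I = 1.153 + 0.8952 = 2.048 kg·m².
ω_f = L / I = 1338 / 2.048 = 653.0 rpm.
KE_i = ½ΣIω² = 8508 J; KE_f = ½(2.048)(68.38)² = 4789 J.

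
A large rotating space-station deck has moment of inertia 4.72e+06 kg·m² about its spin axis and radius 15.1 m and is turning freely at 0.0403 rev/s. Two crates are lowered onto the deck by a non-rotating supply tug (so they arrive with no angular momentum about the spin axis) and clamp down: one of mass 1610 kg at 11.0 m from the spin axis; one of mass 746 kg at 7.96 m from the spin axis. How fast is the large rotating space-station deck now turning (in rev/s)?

The added mass arrives with no angular momentum about the spin axis, and any external torque about the spin axis is negligible, so the system's angular momentum is conserved.
Added inertia Σmr² = (1610)(11.0)² + (746)(7.96)² = 2.421e+05 kg·m²; I_f = 4.720e+06 + 2.421e+05 = 4.962e+06 kg·m².
ω_f = I_p ω_i / I_f = (4.720e+06)(0.0403) / 4.962e+06 = 0.03833 rev/s.

ω_f ≈ 0.0383 rev/s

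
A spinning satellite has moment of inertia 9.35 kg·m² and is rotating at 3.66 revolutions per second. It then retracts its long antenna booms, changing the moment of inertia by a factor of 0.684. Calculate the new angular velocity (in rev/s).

ω₂ ≈ 5.35 rev/s

Angular momentum about the spin axis is conserved since the torque about it is zero.
I₂ = 0.684 × 9.35 = 6.395 kg·m².
ω₂ = I₁ω₁ / I₂ = (9.350)(3.66 rev/s) / (6.395) = 5.351 rev/s.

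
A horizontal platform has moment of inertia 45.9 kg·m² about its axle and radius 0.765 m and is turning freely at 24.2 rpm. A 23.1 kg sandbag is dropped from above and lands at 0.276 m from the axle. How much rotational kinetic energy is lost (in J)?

The added mass arrives with no angular momentum about the axle, and any external torque about the axle is negligible, so the system's angular momentum is conserved.
Added inertia Σmr² = (23.1)(0.276)² = 1.760 kg·m²; I_f = 45.90 + 1.760 = 47.66 kg·m².
ω_f = I_p ω_i / I_f = (45.90)(24.2) / 47.66 = 23.31 rpm.
KE_i = ½(45.90)(2.534 rad/s)² = 147.4 J; KE_f = ½(47.66)(2.441)² = 141.9 J.

energy lost ≈ 5.44 J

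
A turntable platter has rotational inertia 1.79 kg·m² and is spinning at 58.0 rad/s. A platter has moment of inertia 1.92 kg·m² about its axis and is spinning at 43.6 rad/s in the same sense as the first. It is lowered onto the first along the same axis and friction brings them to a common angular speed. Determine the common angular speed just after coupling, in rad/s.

|ω_f| ≈ 50.5 rad/s

No external torque acts about the common axis, so total angular momentum is conserved.
Taking A's sense as positive: L = (1.790)(58.0) + (1.920)(43.6) = 187.5 kg·m²·rad/s.
Combined I = 1.790 + 1.920 = 3.710 kg·m².
ω_f = L / I = 187.5 / 3.710 = 50.55 rad/s.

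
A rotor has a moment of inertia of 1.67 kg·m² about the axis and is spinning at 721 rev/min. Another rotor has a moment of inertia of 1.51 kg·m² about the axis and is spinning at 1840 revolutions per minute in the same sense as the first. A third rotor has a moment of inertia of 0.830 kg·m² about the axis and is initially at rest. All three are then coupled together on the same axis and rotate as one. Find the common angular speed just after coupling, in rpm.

|ω_f| ≈ 993 rpm

The coupling torques are internal; angular momentum about the shared axis is conserved.
Taking A's sense as positive: L = (1.670)(721) + (1.510)(1840) = 3982 kg·m²·rpm.
Combined I = 1.670 + 1.510 + 0.8300 = 4.010 kg·m².
ω_f = L / I = 3982 / 4.010 = 993.1 rpm.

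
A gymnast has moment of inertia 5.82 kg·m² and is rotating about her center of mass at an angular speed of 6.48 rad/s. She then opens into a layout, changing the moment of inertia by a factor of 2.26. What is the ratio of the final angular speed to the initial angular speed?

ω₂/ω₁ ≈ 0.442

With no external torque about the axis, L is conserved: I₁ω₁ = I₂ω₂.
I₂ = 2.26 × 5.82 = 13.15 kg·m².
ω₂/ω₁ = I₁/I₂ = 5.820 / 13.15 = 0.4425.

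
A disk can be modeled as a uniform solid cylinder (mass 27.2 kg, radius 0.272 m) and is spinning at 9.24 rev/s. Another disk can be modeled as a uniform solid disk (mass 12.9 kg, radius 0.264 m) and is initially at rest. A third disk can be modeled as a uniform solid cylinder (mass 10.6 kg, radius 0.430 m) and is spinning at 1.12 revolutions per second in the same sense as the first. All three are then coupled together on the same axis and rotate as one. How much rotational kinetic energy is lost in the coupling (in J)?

No external torque acts about the common axis, so total angular momentum is conserved.
Moments of inertia: I_A = ½(27.2)(0.272)² = 1.006 kg·m²; I_B = ½(12.9)(0.264)² = 0.4495 kg·m²; I_C = ½(10.6)(0.430)² = 0.9800 kg·m².
Taking A's sense as positive: L = (1.006)(9.24) + (0.9800)(1.12) = 10.39 kg·m²·rev/s.
Combined I = 1.006 + 0.4495 + 0.9800 = 2.436 kg·m².
ω_f = L / I = 10.39 / 2.436 = 4.268 rev/s.
KE_i = ½ΣIω² = 1720 J; KE_f = ½(2.436)(26.81)² = 875.7 J.

ΔKE lost ≈ 844 J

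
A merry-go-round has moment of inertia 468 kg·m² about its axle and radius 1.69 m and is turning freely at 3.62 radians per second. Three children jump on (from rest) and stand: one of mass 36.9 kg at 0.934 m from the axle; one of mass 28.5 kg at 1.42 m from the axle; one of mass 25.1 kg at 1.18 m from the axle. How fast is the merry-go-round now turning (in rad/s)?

The added mass arrives with no angular momentum about the axle, and any external torque about the axle is negligible, so the system's angular momentum is conserved.
Added inertia Σmr² = (36.9)(0.934)² + (28.5)(1.42)² + (25.1)(1.18)² = 124.6 kg·m²; I_f = 468.0 + 124.6 = 592.6 kg·m².
ω_f = I_p ω_i / I_f = (468.0)(3.62) / 592.6 = 2.859 rad/s.

ω_f ≈ 2.86 rad/s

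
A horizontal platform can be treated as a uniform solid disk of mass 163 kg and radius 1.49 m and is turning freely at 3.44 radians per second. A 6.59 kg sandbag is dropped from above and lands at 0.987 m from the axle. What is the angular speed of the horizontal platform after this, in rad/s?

The added mass arrives with no angular momentum about the axle, and any external torque about the axle is negligible, so the system's angular momentum is conserved.
I_p = ½(163)(1.49)² = 180.9 kg·m².
Added inertia Σmr² = (6.59)(0.987)² = 6.420 kg·m²; I_f = 180.9 + 6.420 = 187.4 kg·m².
ω_f = I_p ω_i / I_f = (180.9)(3.44) / 187.4 = 3.322 rad/s.

ω_f ≈ 3.32 rad/s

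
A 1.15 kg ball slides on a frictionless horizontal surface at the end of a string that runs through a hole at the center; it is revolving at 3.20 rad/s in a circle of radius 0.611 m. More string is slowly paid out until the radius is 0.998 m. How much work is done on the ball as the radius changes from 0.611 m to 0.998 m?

W ≈ -1.37 J

The constraining force is radial, so m r² ω about the center is conserved.
ω₂ = ω₁ (r₁/r₂)² = (3.20)(0.611/0.998)² = 1.199 rad/s.
W = ΔKE = ½m(v₂² − v₁²) = -1.374 J.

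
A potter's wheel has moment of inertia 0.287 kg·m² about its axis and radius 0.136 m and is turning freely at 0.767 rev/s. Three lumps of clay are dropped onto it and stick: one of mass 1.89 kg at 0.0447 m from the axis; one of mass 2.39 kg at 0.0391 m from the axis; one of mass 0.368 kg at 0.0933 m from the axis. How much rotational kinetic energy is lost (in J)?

energy lost ≈ 0.119 J

The added mass arrives with no angular momentum about the axis, and any external torque about the axis is negligible, so the system's angular momentum is conserved.
Added inertia Σmr² = (1.89)(0.0447)² + (2.39)(0.0391)² + (0.368)(0.0933)² = 0.01063 kg·m²; I_f = 0.2870 + 0.01063 = 0.2976 kg·m².
ω_f = I_p ω_i / I_f = (0.2870)(0.767) / 0.2976 = 0.7396 rev/s.
KE_i = ½(0.2870)(4.819 rad/s)² = 3.333 J; KE_f = ½(0.2976)(4.647)² = 3.214 J.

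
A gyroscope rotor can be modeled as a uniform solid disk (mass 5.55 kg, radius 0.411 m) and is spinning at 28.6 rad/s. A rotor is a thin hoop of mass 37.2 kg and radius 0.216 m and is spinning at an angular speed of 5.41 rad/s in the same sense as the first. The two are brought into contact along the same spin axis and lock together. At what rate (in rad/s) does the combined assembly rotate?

No external torque acts about the common axis, so total angular momentum is conserved.
Moments of inertia: I_A = ½(5.55)(0.411)² = 0.4688 kg·m²; I_B = (37.2)(0.216)² = 1.736 kg·m².
Taking A's sense as positive: L = (0.4688)(28.6) + (1.736)(5.41) = 22.80 kg·m²·rad/s.
Combined I = 0.4688 + 1.736 = 2.204 kg·m².
ω_f = L / I = 22.80 / 2.204 = 10.34 rad/s.

|ω_f| ≈ 10.3 rad/s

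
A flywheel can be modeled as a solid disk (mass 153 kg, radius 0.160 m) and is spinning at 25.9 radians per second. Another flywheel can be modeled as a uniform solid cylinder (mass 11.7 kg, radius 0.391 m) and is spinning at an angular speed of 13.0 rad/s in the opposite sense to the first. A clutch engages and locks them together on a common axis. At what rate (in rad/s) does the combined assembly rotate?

|ω_f| ≈ 13.7 rad/s

No external torque acts about the common axis, so total angular momentum is conserved.
Moments of inertia: I_A = ½(153)(0.160)² = 1.958 kg·m²; I_B = ½(11.7)(0.391)² = 0.8944 kg·m².
Taking A's sense as positive: L = (1.958)(25.9) − (0.8944)(13.0) = 39.10 kg·m²·rad/s.
Combined I = 1.958 + 0.8944 = 2.853 kg·m².
ω_f = L / I = 39.10 / 2.853 = 13.70 rad/s.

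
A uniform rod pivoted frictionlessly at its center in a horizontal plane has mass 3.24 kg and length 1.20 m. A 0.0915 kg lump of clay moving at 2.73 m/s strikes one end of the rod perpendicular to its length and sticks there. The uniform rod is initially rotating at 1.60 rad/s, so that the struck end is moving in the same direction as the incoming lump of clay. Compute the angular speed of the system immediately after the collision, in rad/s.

The axle reaction passes through the pivot and exerts no torque about it; angular momentum about the pivot is conserved through the impact.
I_p = (1/12)(3.24)(1.20)² = 0.3888 kg·m². Taking the sense of the lump of clay's angular momentum as positive, L_{lump} = m v R = (0.0915)(2.73)(1.20/2) = 0.1499 kg·m²/s.
L_i = +I_p ω_p + m v R = +(0.3888)(1.60) + 0.1499 = 0.7720 kg·m²/s.
After sticking, I_f = I_p + m R² = 0.3888 + (0.0915)(1.20/2)² = 0.4217 kg·m².
ω_f = L_i / I_f = 0.7720 / 0.4217 = 1.830 rad/s.

|ω_f| ≈ 1.83 rad/s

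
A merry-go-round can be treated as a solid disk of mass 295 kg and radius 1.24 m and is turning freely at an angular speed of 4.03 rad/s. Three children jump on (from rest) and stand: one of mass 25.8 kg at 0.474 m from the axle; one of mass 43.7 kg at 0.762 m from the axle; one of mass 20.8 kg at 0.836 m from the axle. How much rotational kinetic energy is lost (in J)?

energy lost ≈ 309 J

No external torque acts about the axle; L_before = L_after.
I_p = ½(295)(1.24)² = 226.8 kg·m².
Added inertia Σmr² = (25.8)(0.474)² + (43.7)(0.762)² + (20.8)(0.836)² = 45.71 kg·m²; I_f = 226.8 + 45.71 = 272.5 kg·m².
ω_f = I_p ω_i / I_f = (226.8)(4.03) / 272.5 = 3.354 rad/s.
KE_i = ½(226.8)(4.030 rad/s)² = 1842 J; KE_f = ½(272.5)(3.354)² = 1533 J.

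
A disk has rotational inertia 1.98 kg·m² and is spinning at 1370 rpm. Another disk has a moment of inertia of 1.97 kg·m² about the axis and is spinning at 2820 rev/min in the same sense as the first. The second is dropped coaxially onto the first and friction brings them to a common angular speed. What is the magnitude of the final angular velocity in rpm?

|ω_f| ≈ 2090 rpm

The coupling torques are internal; angular momentum about the shared axis is conserved.
Taking A's sense as positive: L = (1.980)(1370) + (1.970)(2820) = 8268 kg·m²·rpm.
Combined I = 1.980 + 1.970 = 3.950 kg·m².
ω_f = L / I = 8268 / 3.950 = 2093 rpm.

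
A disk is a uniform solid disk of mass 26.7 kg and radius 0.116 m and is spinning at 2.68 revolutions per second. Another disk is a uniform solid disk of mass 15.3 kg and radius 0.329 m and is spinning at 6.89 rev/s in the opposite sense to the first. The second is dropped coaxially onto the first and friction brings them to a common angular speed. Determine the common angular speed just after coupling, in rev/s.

|ω_f| ≈ 5.18 rev/s

The coupling torques are internal; angular momentum about the shared axis is conserved.
Moments of inertia: I_A = ½(26.7)(0.116)² = 0.1796 kg·m²; I_B = ½(15.3)(0.329)² = 0.8280 kg·m².
Taking A's sense as positive: L = (0.1796)(2.68) − (0.8280)(6.89) = -5.224 kg·m²·rev/s.
Combined I = 0.1796 + 0.8280 = 1.008 kg·m².
ω_f = L / I = -5.224 / 1.008 = -5.184 rev/s.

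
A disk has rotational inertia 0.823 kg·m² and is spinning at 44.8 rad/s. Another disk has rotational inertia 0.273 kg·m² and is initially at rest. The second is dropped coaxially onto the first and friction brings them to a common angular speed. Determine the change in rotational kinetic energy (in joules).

No external torque acts about the common axis, so total angular momentum is conserved.
Taking A's sense as positive: L = (0.8230)(44.8) = 36.87 kg·m²·rad/s.
Combined I = 0.8230 + 0.2730 = 1.096 kg·m².
ω_f = L / I = 36.87 / 1.096 = 33.64 rad/s.
KE_i = ½ΣIω² = 825.9 J; KE_f = ½(1.096)(33.64)² = 620.2 J.

ΔKE ≈ -206 J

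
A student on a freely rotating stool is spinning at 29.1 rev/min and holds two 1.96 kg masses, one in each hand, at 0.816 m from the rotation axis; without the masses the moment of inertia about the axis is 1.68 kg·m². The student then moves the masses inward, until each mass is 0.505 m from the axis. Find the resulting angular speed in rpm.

Angular momentum about the spin axis is conserved since the torque about it is zero.
I₁ = 1.68 + 2(1.96)(0.816)² = 4.290 kg·m²; I₂ = 1.68 + 2(1.96)(0.505)² = 2.680 kg·m².
ω₂ = I₁ω₁ / I₂ = (4.290)(29.1 rpm) / (2.680) = 46.59 rpm.

ω₂ ≈ 46.6 rpm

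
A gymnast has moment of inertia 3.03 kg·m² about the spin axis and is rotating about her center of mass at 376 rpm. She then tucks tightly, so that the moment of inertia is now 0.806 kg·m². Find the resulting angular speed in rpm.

ω₂ ≈ 1410 rpm

Angular momentum about the spin axis is conserved since the torque about it is zero.
ω₂ = I₁ω₁ / I₂ = (3.030)(376 rpm) / (0.8060) = 1413 rpm.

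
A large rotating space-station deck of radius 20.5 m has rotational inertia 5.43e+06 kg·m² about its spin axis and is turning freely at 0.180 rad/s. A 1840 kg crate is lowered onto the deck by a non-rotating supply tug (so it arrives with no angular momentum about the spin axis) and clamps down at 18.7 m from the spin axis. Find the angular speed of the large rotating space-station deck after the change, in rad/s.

No external torque acts about the spin axis; L_before = L_after.
Added inertia Σmr² = (1840)(18.7)² = 6.434e+05 kg·m²; I_f = 5.430e+06 + 6.434e+05 = 6.073e+06 kg·m².
ω_f = I_p ω_i / I_f = (5.430e+06)(0.180) / 6.073e+06 = 0.1609 rad/s.

ω_f ≈ 0.161 rad/s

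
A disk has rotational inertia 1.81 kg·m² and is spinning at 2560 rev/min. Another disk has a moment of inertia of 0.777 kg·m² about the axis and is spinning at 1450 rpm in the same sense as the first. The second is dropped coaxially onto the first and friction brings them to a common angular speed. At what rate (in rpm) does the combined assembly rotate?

|ω_f| ≈ 2230 rpm

No external torque acts about the common axis, so total angular momentum is conserved.
Taking A's sense as positive: L = (1.810)(2560) + (0.7770)(1450) = 5760 kg·m²·rpm.
Combined I = 1.810 + 0.7770 = 2.587 kg·m².
ω_f = L / I = 5760 / 2.587 = 2227 rpm.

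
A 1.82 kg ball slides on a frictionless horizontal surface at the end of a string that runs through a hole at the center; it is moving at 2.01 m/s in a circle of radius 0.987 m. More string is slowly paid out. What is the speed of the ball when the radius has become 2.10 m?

v₂ ≈ 0.945 m/s

The only horizontal force on the mass is along the cord (radial), so it exerts no torque about the hole and angular momentum m v r is conserved.
v₂ = v₁ r₁ / r₂ = (2.01)(0.987) / (2.10) = 0.9447 m/s.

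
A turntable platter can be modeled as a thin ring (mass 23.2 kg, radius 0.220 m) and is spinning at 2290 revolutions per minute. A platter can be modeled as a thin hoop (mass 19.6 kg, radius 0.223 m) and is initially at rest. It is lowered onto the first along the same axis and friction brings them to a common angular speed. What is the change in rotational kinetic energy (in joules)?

The coupling torques are internal; angular momentum about the shared axis is conserved.
Moments of inertia: I_A = (23.2)(0.220)² = 1.123 kg·m²; I_B = (19.6)(0.223)² = 0.9747 kg·m².
Taking A's sense as positive: L = (1.123)(2290) = 2571 kg·m²·rpm.
Combined I = 1.123 + 0.9747 = 2.098 kg·m².
ω_f = L / I = 2571 / 2.098 = 1226 rpm.
KE_i = ½ΣIω² = 32290 J; KE_f = ½(2.098)(128.4)² = 17280 J.

ΔKE ≈ -15000 J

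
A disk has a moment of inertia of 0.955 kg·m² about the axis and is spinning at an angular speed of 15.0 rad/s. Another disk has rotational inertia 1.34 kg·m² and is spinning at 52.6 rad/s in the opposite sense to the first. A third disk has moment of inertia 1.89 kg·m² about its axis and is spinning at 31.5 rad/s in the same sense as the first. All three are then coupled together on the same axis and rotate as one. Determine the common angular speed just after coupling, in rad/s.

The coupling torques are internal; angular momentum about the shared axis is conserved.
Taking A's sense as positive: L = (0.9550)(15.0) − (1.340)(52.6) + (1.890)(31.5) = 3.376 kg·m²·rad/s.
Combined I = 0.9550 + 1.340 + 1.890 = 4.185 kg·m².
ω_f = L / I = 3.376 / 4.185 = 0.8067 rad/s.

|ω_f| ≈ 0.807 rad/s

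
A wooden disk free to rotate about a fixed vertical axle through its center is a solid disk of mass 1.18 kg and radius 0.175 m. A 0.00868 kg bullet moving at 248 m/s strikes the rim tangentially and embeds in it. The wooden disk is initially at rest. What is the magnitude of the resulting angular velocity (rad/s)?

|ω_f| ≈ 20.5 rad/s

The axle reaction passes through the axle and exerts no torque about it; angular momentum about the axle is conserved through the impact.
I_p = ½(1.18)(0.175)² = 0.01807 kg·m². Taking the sense of the bullet's angular momentum as positive, L_{bullet} = m v R = (0.00868)(248)(0.175) = 0.3767 kg·m²/s.
L_i = 0 + 0.3767 = 0.3767 kg·m²/s.
After sticking, I_f = I_p + m R² = 0.01807 + (0.00868)(0.175)² = 0.01833 kg·m².
ω_f = L_i / I_f = 0.3767 / 0.01833 = 20.55 rad/s.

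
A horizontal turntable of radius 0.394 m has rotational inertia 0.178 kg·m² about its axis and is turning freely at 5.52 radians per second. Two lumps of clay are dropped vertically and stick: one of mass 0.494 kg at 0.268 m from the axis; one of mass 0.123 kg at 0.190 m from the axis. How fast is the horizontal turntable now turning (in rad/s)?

ω_f ≈ 4.51 rad/s

No external torque acts about the axis; L_before = L_after.
Added inertia Σmr² = (0.494)(0.268)² + (0.123)(0.190)² = 0.03992 kg·m²; I_f = 0.1780 + 0.03992 = 0.2179 kg·m².
ω_f = I_p ω_i / I_f = (0.1780)(5.52) / 0.2179 = 4.509 rad/s.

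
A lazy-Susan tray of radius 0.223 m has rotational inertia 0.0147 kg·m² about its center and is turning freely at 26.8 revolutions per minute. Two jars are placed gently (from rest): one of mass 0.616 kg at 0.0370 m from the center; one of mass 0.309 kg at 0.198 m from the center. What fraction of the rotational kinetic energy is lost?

No external torque acts about the center; L_before = L_after.
Added inertia Σmr² = (0.616)(0.0370)² + (0.309)(0.198)² = 0.01296 kg·m²; I_f = 0.01470 + 0.01296 = 0.02766 kg·m².
ω_f = I_p ω_i / I_f = (0.01470)(26.8) / 0.02766 = 14.24 rpm.
KE_i = ½(0.01470)(2.806 rad/s)² = 0.05789 J; KE_f = ½(0.02766)(1.492)² = 0.03077 J.
Fraction lost = 0.4685.

fraction ≈ 0.468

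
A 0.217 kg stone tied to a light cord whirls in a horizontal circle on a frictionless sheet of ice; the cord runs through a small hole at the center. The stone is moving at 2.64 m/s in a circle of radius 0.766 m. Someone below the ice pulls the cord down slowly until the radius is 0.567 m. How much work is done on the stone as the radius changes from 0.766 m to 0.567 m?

W ≈ 0.624 J

The only horizontal force on the mass is along the cord (radial), so it exerts no torque about the hole and angular momentum m v r is conserved.
v₂ = v₁ r₁ / r₂ = (2.64)(0.766) / (0.567) = 3.567 m/s.
W = ΔKE = ½m(v₂² − v₁²) = 0.6240 J.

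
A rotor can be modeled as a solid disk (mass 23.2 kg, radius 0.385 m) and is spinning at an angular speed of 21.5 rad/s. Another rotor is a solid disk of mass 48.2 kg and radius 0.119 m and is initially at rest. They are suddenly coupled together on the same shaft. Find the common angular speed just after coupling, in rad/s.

No external torque acts about the common axis, so total angular momentum is conserved.
Moments of inertia: I_A = ½(23.2)(0.385)² = 1.719 kg·m²; I_B = ½(48.2)(0.119)² = 0.3413 kg·m².
Taking A's sense as positive: L = (1.719)(21.5) = 36.97 kg·m²·rad/s.
Combined I = 1.719 + 0.3413 = 2.061 kg·m².
ω_f = L / I = 36.97 / 2.061 = 17.94 rad/s.

|ω_f| ≈ 17.9 rad/s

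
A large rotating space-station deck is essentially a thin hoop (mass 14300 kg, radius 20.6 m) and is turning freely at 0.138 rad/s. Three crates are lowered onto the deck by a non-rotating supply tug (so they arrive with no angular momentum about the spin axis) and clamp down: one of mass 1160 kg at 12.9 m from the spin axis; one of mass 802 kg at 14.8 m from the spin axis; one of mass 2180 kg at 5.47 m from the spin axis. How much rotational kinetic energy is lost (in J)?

energy lost ≈ 3860 J

No external torque acts about the spin axis; L_before = L_after.
I_p = (14300)(20.6)² = 6.068e+06 kg·m².
Added inertia Σmr² = (1160)(12.9)² + (802)(14.8)² + (2180)(5.47)² = 4.339e+05 kg·m²; I_f = 6.068e+06 + 4.339e+05 = 6.502e+06 kg·m².
ω_f = I_p ω_i / I_f = (6.068e+06)(0.138) / 6.502e+06 = 0.1288 rad/s.
KE_i = ½(6.068e+06)(0.1380 rad/s)² = 57780 J; KE_f = ½(6.502e+06)(0.1288)² = 53930 J.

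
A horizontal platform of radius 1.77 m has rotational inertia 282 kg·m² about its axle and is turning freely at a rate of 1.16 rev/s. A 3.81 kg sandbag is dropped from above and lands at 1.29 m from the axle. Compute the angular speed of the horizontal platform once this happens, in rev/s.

The added mass arrives with no angular momentum about the axle, and any external torque about the axle is negligible, so the system's angular momentum is conserved.
Added inertia Σmr² = (3.81)(1.29)² = 6.340 kg·m²; I_f = 282.0 + 6.340 = 288.3 kg·m².
ω_f = I_p ω_i / I_f = (282.0)(1.16) / 288.3 = 1.134 rev/s.

ω_f ≈ 1.13 rev/s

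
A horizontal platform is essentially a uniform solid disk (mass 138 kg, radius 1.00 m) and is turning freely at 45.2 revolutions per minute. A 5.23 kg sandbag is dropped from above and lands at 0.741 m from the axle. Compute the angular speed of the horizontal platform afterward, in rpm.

No external torque acts about the axle; L_before = L_after.
I_p = ½(138)(1.00)² = 69.00 kg·m².
Added inertia Σmr² = (5.23)(0.741)² = 2.872 kg·m²; I_f = 69.00 + 2.872 = 71.87 kg·m².
ω_f = I_p ω_i / I_f = (69.00)(45.2) / 71.87 = 43.39 rpm.

ω_f ≈ 43.4 rpm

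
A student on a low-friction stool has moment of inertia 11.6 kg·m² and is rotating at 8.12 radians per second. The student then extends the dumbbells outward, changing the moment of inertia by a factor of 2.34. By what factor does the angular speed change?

No external torque acts about the spin axis, so angular momentum is conserved.
I₂ = 2.34 × 11.6 = 27.14 kg·m².
ω₂/ω₁ = I₁/I₂ = 11.60 / 27.14 = 0.4274.

ω₂/ω₁ ≈ 0.427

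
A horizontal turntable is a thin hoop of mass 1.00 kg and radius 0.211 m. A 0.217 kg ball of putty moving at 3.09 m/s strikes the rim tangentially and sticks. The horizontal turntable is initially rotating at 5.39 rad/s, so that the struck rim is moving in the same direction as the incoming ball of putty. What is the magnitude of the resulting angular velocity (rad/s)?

|ω_f| ≈ 7.04 rad/s

The axle reaction passes through the axle and exerts no torque about it; angular momentum about the axle is conserved through the impact.
I_p = (1.00)(0.211)² = 0.04452 kg·m². Taking the sense of the ball of putty's angular momentum as positive, L_{ball} = m v R = (0.217)(3.09)(0.211) = 0.1415 kg·m²/s.
L_i = +I_p ω_p + m v R = +(0.04452)(5.39) + 0.1415 = 0.3815 kg·m²/s.
After sticking, I_f = I_p + m R² = 0.04452 + (0.217)(0.211)² = 0.05418 kg·m².
ω_f = L_i / I_f = 0.3815 / 0.05418 = 7.040 rad/s.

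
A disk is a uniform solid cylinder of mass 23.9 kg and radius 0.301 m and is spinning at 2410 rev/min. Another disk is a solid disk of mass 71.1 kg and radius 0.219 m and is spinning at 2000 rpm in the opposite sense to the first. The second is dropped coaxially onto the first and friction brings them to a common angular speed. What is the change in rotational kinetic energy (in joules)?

The coupling torques are internal; angular momentum about the shared axis is conserved.
Moments of inertia: I_A = ½(23.9)(0.301)² = 1.083 kg·m²; I_B = ½(71.1)(0.219)² = 1.705 kg·m².
Taking A's sense as positive: L = (1.083)(2410) − (1.705)(2000) = -800.8 kg·m²·rpm.
Combined I = 1.083 + 1.705 = 2.788 kg·m².
ω_f = L / I = -800.8 / 2.788 = -287.2 rpm.
KE_i = ½ΣIω² = 71870 J; KE_f = ½(2.788)(30.08)² = 1261 J.

ΔKE ≈ -70600 J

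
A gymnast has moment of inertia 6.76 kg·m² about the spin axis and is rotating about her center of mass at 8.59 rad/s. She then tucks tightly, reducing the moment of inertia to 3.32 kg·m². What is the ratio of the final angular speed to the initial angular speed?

ω₂/ω₁ ≈ 2.04

With no external torque about the axis, L is conserved: I₁ω₁ = I₂ω₂.
ω₂/ω₁ = I₁/I₂ = 6.760 / 3.320 = 2.036.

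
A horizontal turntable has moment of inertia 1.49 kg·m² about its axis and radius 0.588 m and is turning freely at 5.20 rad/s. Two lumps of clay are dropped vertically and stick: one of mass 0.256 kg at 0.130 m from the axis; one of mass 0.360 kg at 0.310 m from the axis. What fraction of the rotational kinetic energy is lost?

fraction ≈ 0.0255

The added mass arrives with no angular momentum about the axis, and any external torque about the axis is negligible, so the system's angular momentum is conserved.
Added inertia Σmr² = (0.256)(0.130)² + (0.360)(0.310)² = 0.03892 kg·m²; I_f = 1.490 + 0.03892 = 1.529 kg·m².
ω_f = I_p ω_i / I_f = (1.490)(5.20) / 1.529 = 5.068 rad/s.
KE_i = ½(1.490)(5.200 rad/s)² = 20.14 J; KE_f = ½(1.529)(5.068)² = 19.63 J.
Fraction lost = 0.02546.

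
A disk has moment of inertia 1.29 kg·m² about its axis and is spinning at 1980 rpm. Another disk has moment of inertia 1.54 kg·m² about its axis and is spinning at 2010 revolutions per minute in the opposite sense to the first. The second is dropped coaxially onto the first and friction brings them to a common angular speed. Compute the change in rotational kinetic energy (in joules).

ΔKE ≈ -61300 J

No external torque acts about the common axis, so total angular momentum is conserved.
Taking A's sense as positive: L = (1.290)(1980) − (1.540)(2010) = -541.2 kg·m²·rpm.
Combined I = 1.290 + 1.540 = 2.830 kg·m².
ω_f = L / I = -541.2 / 2.830 = -191.2 rpm.
KE_i = ½ΣIω² = 61840 J; KE_f = ½(2.830)(20.03)² = 567.5 J.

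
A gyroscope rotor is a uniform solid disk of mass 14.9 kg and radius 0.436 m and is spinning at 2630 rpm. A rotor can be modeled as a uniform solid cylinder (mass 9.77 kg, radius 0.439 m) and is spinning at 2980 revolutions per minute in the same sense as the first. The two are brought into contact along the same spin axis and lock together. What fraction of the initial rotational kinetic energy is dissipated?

No external torque acts about the common axis, so total angular momentum is conserved.
Moments of inertia: I_A = ½(14.9)(0.436)² = 1.416 kg·m²; I_B = ½(9.77)(0.439)² = 0.9414 kg·m².
Taking A's sense as positive: L = (1.416)(2630) + (0.9414)(2980) = 6530 kg·m²·rpm.
Combined I = 1.416 + 0.9414 = 2.358 kg·m².
ω_f = L / I = 6530 / 2.358 = 2770 rpm.
KE_i = ½ΣIω² = 99550 J; KE_f = ½(2.358)(290.0)² = 99170 J.
Fraction dissipated = (KE_i − KE_f)/KE_i = 0.003816.

fraction ≈ 0.00382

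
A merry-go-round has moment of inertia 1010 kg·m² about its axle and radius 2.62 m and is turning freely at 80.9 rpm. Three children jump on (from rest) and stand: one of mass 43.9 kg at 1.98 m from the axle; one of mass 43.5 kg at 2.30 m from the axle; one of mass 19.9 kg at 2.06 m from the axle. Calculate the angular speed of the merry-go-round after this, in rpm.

ω_f ≈ 54.6 rpm

The added mass arrives with no angular momentum about the axle, and any external torque about the axle is negligible, so the system's angular momentum is conserved.
Added inertia Σmr² = (43.9)(1.98)² + (43.5)(2.30)² + (19.9)(2.06)² = 486.7 kg·m²; I_f = 1010 + 486.7 = 1497 kg·m².
ω_f = I_p ω_i / I_f = (1010)(80.9) / 1497 = 54.59 rpm.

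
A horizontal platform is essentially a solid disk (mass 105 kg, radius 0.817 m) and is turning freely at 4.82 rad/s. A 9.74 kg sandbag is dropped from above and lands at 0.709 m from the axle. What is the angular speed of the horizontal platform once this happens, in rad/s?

ω_f ≈ 4.23 rad/s

The added mass arrives with no angular momentum about the axle, and any external torque about the axle is negligible, so the system's angular momentum is conserved.
I_p = ½(105)(0.817)² = 35.04 kg·m².
Added inertia Σmr² = (9.74)(0.709)² = 4.896 kg·m²; I_f = 35.04 + 4.896 = 39.94 kg·m².
ω_f = I_p ω_i / I_f = (35.04)(4.82) / 39.94 = 4.229 rad/s.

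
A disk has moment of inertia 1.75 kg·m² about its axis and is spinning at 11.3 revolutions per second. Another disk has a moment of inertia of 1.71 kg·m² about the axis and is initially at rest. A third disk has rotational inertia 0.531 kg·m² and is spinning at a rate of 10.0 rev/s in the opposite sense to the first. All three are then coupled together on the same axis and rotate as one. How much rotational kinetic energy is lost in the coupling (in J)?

No external torque acts about the common axis, so total angular momentum is conserved.
Taking A's sense as positive: L = (1.750)(11.3) − (0.5310)(10.0) = 14.47 kg·m²·rev/s.
Combined I = 1.750 + 1.710 + 0.5310 = 3.991 kg·m².
ω_f = L / I = 14.47 / 3.991 = 3.624 rev/s.
KE_i = ½ΣIω² = 5459 J; KE_f = ½(3.991)(22.77)² = 1035 J.

ΔKE lost ≈ 4420 J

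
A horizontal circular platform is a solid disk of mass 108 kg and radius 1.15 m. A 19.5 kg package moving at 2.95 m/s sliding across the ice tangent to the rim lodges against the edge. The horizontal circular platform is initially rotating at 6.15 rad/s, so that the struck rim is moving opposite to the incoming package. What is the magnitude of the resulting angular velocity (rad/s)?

|ω_f| ≈ 3.84 rad/s

About the central axle the impulsive forces during the collision are internal, so angular momentum about that axis is conserved.
I_p = ½(108)(1.15)² = 71.41 kg·m². Taking the sense of the package's angular momentum as positive, L_{package} = m v R = (19.5)(2.95)(1.15) = 66.15 kg·m²/s.
L_i = −I_p ω_p + m v R = −(71.41)(6.15) + 66.15 = -373.0 kg·m²/s.
After sticking, I_f = I_p + m R² = 71.41 + (19.5)(1.15)² = 97.20 kg·m².
ω_f = L_i / I_f = -373.0 / 97.20 = -3.838 rad/s.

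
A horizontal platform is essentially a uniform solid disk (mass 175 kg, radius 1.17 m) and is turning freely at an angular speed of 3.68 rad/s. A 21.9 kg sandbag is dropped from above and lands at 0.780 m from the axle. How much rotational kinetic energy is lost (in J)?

No external torque acts about the axle; L_before = L_after.
I_p = ½(175)(1.17)² = 119.8 kg·m².
Added inertia Σmr² = (21.9)(0.780)² = 13.32 kg·m²; I_f = 119.8 + 13.32 = 133.1 kg·m².
ω_f = I_p ω_i / I_f = (119.8)(3.68) / 133.1 = 3.312 rad/s.
KE_i = ½(119.8)(3.680 rad/s)² = 811.0 J; KE_f = ½(133.1)(3.312)² = 729.9 J.

energy lost ≈ 81.2 J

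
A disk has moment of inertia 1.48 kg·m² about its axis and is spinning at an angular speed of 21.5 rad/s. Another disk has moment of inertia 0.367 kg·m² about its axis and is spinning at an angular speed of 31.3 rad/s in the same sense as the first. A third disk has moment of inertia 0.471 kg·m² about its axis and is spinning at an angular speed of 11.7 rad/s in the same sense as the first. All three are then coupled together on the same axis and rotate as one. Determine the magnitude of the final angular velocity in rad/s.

|ω_f| ≈ 21.1 rad/s

The coupling torques are internal; angular momentum about the shared axis is conserved.
Taking A's sense as positive: L = (1.480)(21.5) + (0.3670)(31.3) + (0.4710)(11.7) = 48.82 kg·m²·rad/s.
Combined I = 1.480 + 0.3670 + 0.4710 = 2.318 kg·m².
ω_f = L / I = 48.82 / 2.318 = 21.06 rad/s.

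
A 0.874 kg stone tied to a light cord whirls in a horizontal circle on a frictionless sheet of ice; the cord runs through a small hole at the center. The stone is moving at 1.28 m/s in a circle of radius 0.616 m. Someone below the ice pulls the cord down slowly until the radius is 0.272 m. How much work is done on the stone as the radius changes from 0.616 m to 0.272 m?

Central (radial) force ⇒ zero torque about the center ⇒ m v r is constant.
v₂ = v₁ r₁ / r₂ = (1.28)(0.616) / (0.272) = 2.899 m/s.
W = ΔKE = ½m(v₂² − v₁²) = 2.956 J.

W ≈ 2.96 J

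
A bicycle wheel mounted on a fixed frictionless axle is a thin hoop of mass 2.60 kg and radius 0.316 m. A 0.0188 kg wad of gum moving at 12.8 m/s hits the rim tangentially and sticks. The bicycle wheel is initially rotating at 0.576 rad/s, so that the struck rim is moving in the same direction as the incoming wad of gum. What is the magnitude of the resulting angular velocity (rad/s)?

|ω_f| ≈ 0.863 rad/s

The axle reaction passes through the axle and exerts no torque about it; angular momentum about the axle is conserved through the impact.
I_p = (2.60)(0.316)² = 0.2596 kg·m². Taking the sense of the wad of gum's angular momentum as positive, L_{wad} = m v R = (0.0188)(12.8)(0.316) = 0.07604 kg·m²/s.
L_i = +I_p ω_p + m v R = +(0.2596)(0.576) + 0.07604 = 0.2256 kg·m²/s.
After sticking, I_f = I_p + m R² = 0.2596 + (0.0188)(0.316)² = 0.2615 kg·m².
ω_f = L_i / I_f = 0.2256 / 0.2615 = 0.8627 rad/s.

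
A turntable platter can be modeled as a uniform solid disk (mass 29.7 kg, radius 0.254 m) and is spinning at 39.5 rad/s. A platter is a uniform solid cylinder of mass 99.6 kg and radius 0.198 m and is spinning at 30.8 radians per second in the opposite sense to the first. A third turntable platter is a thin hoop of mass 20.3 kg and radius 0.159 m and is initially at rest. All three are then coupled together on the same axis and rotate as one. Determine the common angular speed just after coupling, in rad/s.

|ω_f| ≈ 6.51 rad/s

The coupling torques are internal; angular momentum about the shared axis is conserved.
Moments of inertia: I_A = ½(29.7)(0.254)² = 0.9581 kg·m²; I_B = ½(99.6)(0.198)² = 1.952 kg·m²; I_C = (20.3)(0.159)² = 0.5132 kg·m².
Taking A's sense as positive: L = (0.9581)(39.5) − (1.952)(30.8) = -22.29 kg·m²·rad/s.
Combined I = 0.9581 + 1.952 + 0.5132 = 3.424 kg·m².
ω_f = L / I = -22.29 / 3.424 = -6.510 rad/s.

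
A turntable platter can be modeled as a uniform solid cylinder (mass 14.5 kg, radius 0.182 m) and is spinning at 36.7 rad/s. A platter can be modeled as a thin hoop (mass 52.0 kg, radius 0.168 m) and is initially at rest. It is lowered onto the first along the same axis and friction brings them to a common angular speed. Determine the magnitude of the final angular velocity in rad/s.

|ω_f| ≈ 5.16 rad/s

The coupling torques are internal; angular momentum about the shared axis is conserved.
Moments of inertia: I_A = ½(14.5)(0.182)² = 0.2401 kg·m²; I_B = (52.0)(0.168)² = 1.468 kg·m².
Taking A's sense as positive: L = (0.2401)(36.7) = 8.813 kg·m²·rad/s.
Combined I = 0.2401 + 1.468 = 1.708 kg·m².
ω_f = L / I = 8.813 / 1.708 = 5.161 rad/s.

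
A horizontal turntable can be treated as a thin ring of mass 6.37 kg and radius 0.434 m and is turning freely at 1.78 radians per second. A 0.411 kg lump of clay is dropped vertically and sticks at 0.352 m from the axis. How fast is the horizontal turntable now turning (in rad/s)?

No external torque acts about the axis; L_before = L_after.
I_p = (6.37)(0.434)² = 1.200 kg·m².
Added inertia Σmr² = (0.411)(0.352)² = 0.05092 kg·m²; I_f = 1.200 + 0.05092 = 1.251 kg·m².
ω_f = I_p ω_i / I_f = (1.200)(1.78) / 1.251 = 1.708 rad/s.

ω_f ≈ 1.71 rad/s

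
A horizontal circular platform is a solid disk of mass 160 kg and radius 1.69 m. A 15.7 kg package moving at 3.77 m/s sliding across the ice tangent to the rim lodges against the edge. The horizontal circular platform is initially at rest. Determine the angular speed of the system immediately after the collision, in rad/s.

The axle reaction passes through the central axle and exerts no torque about it; angular momentum about the central axle is conserved through the impact.
I_p = ½(160)(1.69)² = 228.5 kg·m². Taking the sense of the package's angular momentum as positive, L_{package} = m v R = (15.7)(3.77)(1.69) = 100.0 kg·m²/s.
L_i = 0 + 100.0 = 100.0 kg·m²/s.
After sticking, I_f = I_p + m R² = 228.5 + (15.7)(1.69)² = 273.3 kg·m².
ω_f = L_i / I_f = 100.0 / 273.3 = 0.3660 rad/s.

|ω_f| ≈ 0.366 rad/s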